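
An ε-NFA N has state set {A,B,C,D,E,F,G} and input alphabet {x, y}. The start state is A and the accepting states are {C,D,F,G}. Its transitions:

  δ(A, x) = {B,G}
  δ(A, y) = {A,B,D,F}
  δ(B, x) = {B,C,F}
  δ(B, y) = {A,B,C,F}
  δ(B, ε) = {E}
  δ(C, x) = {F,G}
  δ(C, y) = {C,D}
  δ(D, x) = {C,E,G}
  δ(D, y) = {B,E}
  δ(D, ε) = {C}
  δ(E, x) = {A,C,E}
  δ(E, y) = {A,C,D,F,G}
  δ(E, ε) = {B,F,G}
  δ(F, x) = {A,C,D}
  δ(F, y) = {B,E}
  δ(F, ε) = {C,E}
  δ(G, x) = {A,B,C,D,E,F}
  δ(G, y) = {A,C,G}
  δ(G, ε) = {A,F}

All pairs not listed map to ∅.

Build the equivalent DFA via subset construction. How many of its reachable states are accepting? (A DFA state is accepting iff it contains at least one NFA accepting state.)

Start state of the DFA: {A} (ε-closure of the NFA start).
{A} --x--> {A,B,C,E,F,G}  [new]
{A} --y--> {A,B,C,D,E,F,G}  [new]
{A,B,C,E,F,G} --x--> {A,B,C,D,E,F,G}  [seen]
{A,B,C,E,F,G} --y--> {A,B,C,D,E,F,G}  [seen]
{A,B,C,D,E,F,G} --x--> {A,B,C,D,E,F,G}  [seen]
{A,B,C,D,E,F,G} --y--> {A,B,C,D,E,F,G}  [seen]
Reachable DFA states: {A}, {A,B,C,E,F,G}, {A,B,C,D,E,F,G}.
Accepting DFA states (contain an NFA accepting state): {A,B,C,E,F,G}, {A,B,C,D,E,F,G}.

2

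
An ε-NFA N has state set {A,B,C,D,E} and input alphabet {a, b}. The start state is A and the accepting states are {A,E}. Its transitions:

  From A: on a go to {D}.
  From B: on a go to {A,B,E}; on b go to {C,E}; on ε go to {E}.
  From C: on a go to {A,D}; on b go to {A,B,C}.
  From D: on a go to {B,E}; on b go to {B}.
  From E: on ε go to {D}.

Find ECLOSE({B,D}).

{B,D,E}

Begin with {B,D}.
B →ε {E}; add E.
ε-closure = {B,D,E}.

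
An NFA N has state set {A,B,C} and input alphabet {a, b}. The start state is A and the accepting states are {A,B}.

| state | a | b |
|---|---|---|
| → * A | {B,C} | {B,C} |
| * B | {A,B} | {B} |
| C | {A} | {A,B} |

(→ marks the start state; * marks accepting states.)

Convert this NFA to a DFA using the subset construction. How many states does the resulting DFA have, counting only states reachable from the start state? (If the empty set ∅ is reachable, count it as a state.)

Start state of the DFA: {A}.
{A} --a--> {B,C}  [new]
{A} --b--> {B,C}  [seen]
{B,C} --a--> {A,B}  [new]
{B,C} --b--> {A,B}  [seen]
{A,B} --a--> {A,B,C}  [new]
{A,B} --b--> {B,C}  [seen]
{A,B,C} --a--> {A,B,C}  [seen]
{A,B,C} --b--> {A,B,C}  [seen]
Reachable DFA states: {A}, {B,C}, {A,B}, {A,B,C}.

4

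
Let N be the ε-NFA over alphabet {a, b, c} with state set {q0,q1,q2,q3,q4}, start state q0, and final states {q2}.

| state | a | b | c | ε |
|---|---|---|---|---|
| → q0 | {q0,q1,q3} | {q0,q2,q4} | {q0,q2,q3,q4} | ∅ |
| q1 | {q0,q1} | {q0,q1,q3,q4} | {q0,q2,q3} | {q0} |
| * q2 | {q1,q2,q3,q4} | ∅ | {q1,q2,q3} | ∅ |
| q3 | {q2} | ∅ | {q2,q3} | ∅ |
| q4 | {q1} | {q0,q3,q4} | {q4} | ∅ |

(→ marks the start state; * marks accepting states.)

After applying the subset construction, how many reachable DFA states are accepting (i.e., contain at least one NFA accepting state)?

4

Start state of the DFA: {q0} (ε-closure of the NFA start).
{q0} --a--> {q0,q1,q3}  [new]
{q0} --b--> {q0,q2,q4}  [new]
{q0} --c--> {q0,q2,q3,q4}  [new]
{q0,q1,q3} --a--> {q0,q1,q2,q3}  [new]
{q0,q1,q3} --b--> {q0,q1,q2,q3,q4}  [new]
{q0,q1,q3} --c--> {q0,q2,q3,q4}  [seen]
{q0,q2,q4} --a--> {q0,q1,q2,q3,q4}  [seen]
{q0,q2,q4} --b--> {q0,q2,q3,q4}  [seen]
{q0,q2,q4} --c--> {q0,q1,q2,q3,q4}  [seen]
{q0,q2,q3,q4} --a--> {q0,q1,q2,q3,q4}  [seen]
{q0,q2,q3,q4} --b--> {q0,q2,q3,q4}  [seen]
{q0,q2,q3,q4} --c--> {q0,q1,q2,q3,q4}  [seen]
{q0,q1,q2,q3} --a--> {q0,q1,q2,q3,q4}  [seen]
{q0,q1,q2,q3} --b--> {q0,q1,q2,q3,q4}  [seen]
{q0,q1,q2,q3} --c--> {q0,q1,q2,q3,q4}  [seen]
{q0,q1,q2,q3,q4} --a--> {q0,q1,q2,q3,q4}  [seen]
{q0,q1,q2,q3,q4} --b--> {q0,q1,q2,q3,q4}  [seen]
{q0,q1,q2,q3,q4} --c--> {q0,q1,q2,q3,q4}  [seen]
Reachable DFA states: {q0}, {q0,q1,q3}, {q0,q2,q4}, {q0,q2,q3,q4}, {q0,q1,q2,q3}, {q0,q1,q2,q3,q4}.
Accepting DFA states (contain an NFA accepting state): {q0,q2,q4}, {q0,q2,q3,q4}, {q0,q1,q2,q3}, {q0,q1,q2,q3,q4}.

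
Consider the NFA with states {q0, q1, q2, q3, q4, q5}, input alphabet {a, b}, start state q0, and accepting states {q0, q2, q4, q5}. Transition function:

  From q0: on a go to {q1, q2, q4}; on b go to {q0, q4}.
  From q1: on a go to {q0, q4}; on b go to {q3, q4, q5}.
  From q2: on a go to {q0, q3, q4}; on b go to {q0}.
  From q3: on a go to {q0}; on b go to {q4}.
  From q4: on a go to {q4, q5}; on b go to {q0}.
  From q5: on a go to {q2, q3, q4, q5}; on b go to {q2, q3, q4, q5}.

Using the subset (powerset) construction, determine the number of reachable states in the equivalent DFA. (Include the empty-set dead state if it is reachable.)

Start state of the DFA: {q0}.
{q0} --a--> {q1, q2, q4}  [new]
{q0} --b--> {q0, q4}  [new]
{q1, q2, q4} --a--> {q0, q3, q4, q5}  [new]
{q1, q2, q4} --b--> {q0, q3, q4, q5}  [seen]
{q0, q4} --a--> {q1, q2, q4, q5}  [new]
{q0, q4} --b--> {q0, q4}  [seen]
{q0, q3, q4, q5} --a--> {q0, q1, q2, q3, q4, q5}  [new]
{q0, q3, q4, q5} --b--> {q0, q2, q3, q4, q5}  [new]
{q1, q2, q4, q5} --a--> {q0, q2, q3, q4, q5}  [seen]
{q1, q2, q4, q5} --b--> {q0, q2, q3, q4, q5}  [seen]
{q0, q1, q2, q3, q4, q5} --a--> {q0, q1, q2, q3, q4, q5}  [seen]
{q0, q1, q2, q3, q4, q5} --b--> {q0, q2, q3, q4, q5}  [seen]
{q0, q2, q3, q4, q5} --a--> {q0, q1, q2, q3, q4, q5}  [seen]
{q0, q2, q3, q4, q5} --b--> {q0, q2, q3, q4, q5}  [seen]
Reachable DFA states: {q0}, {q1, q2, q4}, {q0, q4}, {q0, q3, q4, q5}, {q1, q2, q4, q5}, {q0, q1, q2, q3, q4, q5}, {q0, q2, q3, q4, q5}.

7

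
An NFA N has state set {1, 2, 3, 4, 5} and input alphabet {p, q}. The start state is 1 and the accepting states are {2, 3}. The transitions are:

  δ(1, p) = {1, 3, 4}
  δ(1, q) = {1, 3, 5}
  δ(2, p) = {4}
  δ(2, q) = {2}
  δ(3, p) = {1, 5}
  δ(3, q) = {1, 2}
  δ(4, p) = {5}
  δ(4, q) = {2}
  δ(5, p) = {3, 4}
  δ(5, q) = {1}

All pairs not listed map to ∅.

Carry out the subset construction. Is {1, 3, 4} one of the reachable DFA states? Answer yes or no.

yes

Start state of the DFA: {1}.
{1} --p--> {1, 3, 4}  [new]
{1} --q--> {1, 3, 5}  [new]
{1, 3, 4} --p--> {1, 3, 4, 5}  [new]
{1, 3, 4} --q--> {1, 2, 3, 5}  [new]
{1, 3, 5} --p--> {1, 3, 4, 5}  [seen]
{1, 3, 5} --q--> {1, 2, 3, 5}  [seen]
{1, 3, 4, 5} --p--> {1, 3, 4, 5}  [seen]
{1, 3, 4, 5} --q--> {1, 2, 3, 5}  [seen]
{1, 2, 3, 5} --p--> {1, 3, 4, 5}  [seen]
{1, 2, 3, 5} --q--> {1, 2, 3, 5}  [seen]
Reachable DFA states: {1}, {1, 3, 4}, {1, 3, 5}, {1, 3, 4, 5}, {1, 2, 3, 5}.
{1, 3, 4} is among them.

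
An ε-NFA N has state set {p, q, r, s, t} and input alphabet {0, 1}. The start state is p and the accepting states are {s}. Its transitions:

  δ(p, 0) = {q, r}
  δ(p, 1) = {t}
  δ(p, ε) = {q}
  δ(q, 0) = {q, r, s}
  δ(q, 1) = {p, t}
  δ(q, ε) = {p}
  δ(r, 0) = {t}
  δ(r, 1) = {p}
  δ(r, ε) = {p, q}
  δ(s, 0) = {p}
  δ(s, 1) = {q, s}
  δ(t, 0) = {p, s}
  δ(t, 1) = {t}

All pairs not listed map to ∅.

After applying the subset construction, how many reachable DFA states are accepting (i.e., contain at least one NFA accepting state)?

3

Start state of the DFA: {p, q} (ε-closure of the NFA start).
{p, q} --0--> {p, q, r, s}  [new]
{p, q} --1--> {p, q, t}  [new]
{p, q, r, s} --0--> {p, q, r, s, t}  [new]
{p, q, r, s} --1--> {p, q, s, t}  [new]
{p, q, t} --0--> {p, q, r, s}  [seen]
{p, q, t} --1--> {p, q, t}  [seen]
{p, q, r, s, t} --0--> {p, q, r, s, t}  [seen]
{p, q, r, s, t} --1--> {p, q, s, t}  [seen]
{p, q, s, t} --0--> {p, q, r, s}  [seen]
{p, q, s, t} --1--> {p, q, s, t}  [seen]
Reachable DFA states: {p, q}, {p, q, r, s}, {p, q, t}, {p, q, r, s, t}, {p, q, s, t}.
Accepting DFA states (contain an NFA accepting state): {p, q, r, s}, {p, q, r, s, t}, {p, q, s, t}.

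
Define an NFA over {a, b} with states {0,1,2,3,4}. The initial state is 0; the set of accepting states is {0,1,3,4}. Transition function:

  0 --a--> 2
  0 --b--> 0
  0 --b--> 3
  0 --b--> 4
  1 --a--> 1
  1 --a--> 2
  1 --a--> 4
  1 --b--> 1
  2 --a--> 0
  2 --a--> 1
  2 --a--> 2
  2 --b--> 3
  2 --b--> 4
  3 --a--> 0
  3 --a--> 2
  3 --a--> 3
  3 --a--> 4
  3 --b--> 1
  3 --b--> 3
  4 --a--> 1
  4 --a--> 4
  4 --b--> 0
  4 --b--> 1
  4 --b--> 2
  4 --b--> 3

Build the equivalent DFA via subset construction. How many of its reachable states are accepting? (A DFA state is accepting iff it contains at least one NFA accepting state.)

8

Start state of the DFA: {0}.
{0} --a--> {2}  [new]
{0} --b--> {0,3,4}  [new]
{2} --a--> {0,1,2}  [new]
{2} --b--> {3,4}  [new]
{0,3,4} --a--> {0,1,2,3,4}  [new]
{0,3,4} --b--> {0,1,2,3,4}  [seen]
{0,1,2} --a--> {0,1,2,4}  [new]
{0,1,2} --b--> {0,1,3,4}  [new]
{3,4} --a--> {0,1,2,3,4}  [seen]
{3,4} --b--> {0,1,2,3}  [new]
{0,1,2,3,4} --a--> {0,1,2,3,4}  [seen]
{0,1,2,3,4} --b--> {0,1,2,3,4}  [seen]
{0,1,2,4} --a--> {0,1,2,4}  [seen]
{0,1,2,4} --b--> {0,1,2,3,4}  [seen]
{0,1,3,4} --a--> {0,1,2,3,4}  [seen]
{0,1,3,4} --b--> {0,1,2,3,4}  [seen]
{0,1,2,3} --a--> {0,1,2,3,4}  [seen]
{0,1,2,3} --b--> {0,1,3,4}  [seen]
Reachable DFA states: {0}, {2}, {0,3,4}, {0,1,2}, {3,4}, {0,1,2,3,4}, {0,1,2,4}, {0,1,3,4}, {0,1,2,3}.
Accepting DFA states (contain an NFA accepting state): {0}, {0,3,4}, {0,1,2}, {3,4}, {0,1,2,3,4}, {0,1,2,4}, {0,1,3,4}, {0,1,2,3}.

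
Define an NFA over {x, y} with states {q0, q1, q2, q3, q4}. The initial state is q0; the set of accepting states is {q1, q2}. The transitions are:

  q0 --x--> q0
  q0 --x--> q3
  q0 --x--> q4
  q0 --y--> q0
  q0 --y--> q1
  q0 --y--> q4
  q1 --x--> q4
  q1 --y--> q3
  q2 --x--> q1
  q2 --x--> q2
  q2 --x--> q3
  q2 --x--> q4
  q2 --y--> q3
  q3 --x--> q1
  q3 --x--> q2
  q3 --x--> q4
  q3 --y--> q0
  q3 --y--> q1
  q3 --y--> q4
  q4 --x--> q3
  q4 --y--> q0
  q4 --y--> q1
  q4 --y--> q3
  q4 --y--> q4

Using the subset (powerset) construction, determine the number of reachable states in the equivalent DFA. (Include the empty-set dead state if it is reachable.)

5

Start state of the DFA: {q0}.
{q0} --x--> {q0, q3, q4}  [new]
{q0} --y--> {q0, q1, q4}  [new]
{q0, q3, q4} --x--> {q0, q1, q2, q3, q4}  [new]
{q0, q3, q4} --y--> {q0, q1, q3, q4}  [new]
{q0, q1, q4} --x--> {q0, q3, q4}  [seen]
{q0, q1, q4} --y--> {q0, q1, q3, q4}  [seen]
{q0, q1, q2, q3, q4} --x--> {q0, q1, q2, q3, q4}  [seen]
{q0, q1, q2, q3, q4} --y--> {q0, q1, q3, q4}  [seen]
{q0, q1, q3, q4} --x--> {q0, q1, q2, q3, q4}  [seen]
{q0, q1, q3, q4} --y--> {q0, q1, q3, q4}  [seen]
Reachable DFA states: {q0}, {q0, q3, q4}, {q0, q1, q4}, {q0, q1, q2, q3, q4}, {q0, q1, q3, q4}.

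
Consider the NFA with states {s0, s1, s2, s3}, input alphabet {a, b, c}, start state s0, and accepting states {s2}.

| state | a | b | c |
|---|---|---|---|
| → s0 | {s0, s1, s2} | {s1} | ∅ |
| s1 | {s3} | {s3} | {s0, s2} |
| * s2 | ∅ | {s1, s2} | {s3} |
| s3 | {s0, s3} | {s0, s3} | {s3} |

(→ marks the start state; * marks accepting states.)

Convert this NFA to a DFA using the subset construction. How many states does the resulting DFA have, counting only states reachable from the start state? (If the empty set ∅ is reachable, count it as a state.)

Start state of the DFA: {s0}.
{s0} --a--> {s0, s1, s2}  [new]
{s0} --b--> {s1}  [new]
{s0} --c--> ∅  [new]
{s0, s1, s2} --a--> {s0, s1, s2, s3}  [new]
{s0, s1, s2} --b--> {s1, s2, s3}  [new]
{s0, s1, s2} --c--> {s0, s2, s3}  [new]
{s1} --a--> {s3}  [new]
{s1} --b--> {s3}  [seen]
{s1} --c--> {s0, s2}  [new]
∅ --a--> ∅  [seen]
∅ --b--> ∅  [seen]
∅ --c--> ∅  [seen]
{s0, s1, s2, s3} --a--> {s0, s1, s2, s3}  [seen]
{s0, s1, s2, s3} --b--> {s0, s1, s2, s3}  [seen]
{s0, s1, s2, s3} --c--> {s0, s2, s3}  [seen]
{s1, s2, s3} --a--> {s0, s3}  [new]
{s1, s2, s3} --b--> {s0, s1, s2, s3}  [seen]
{s1, s2, s3} --c--> {s0, s2, s3}  [seen]
{s0, s2, s3} --a--> {s0, s1, s2, s3}  [seen]
{s0, s2, s3} --b--> {s0, s1, s2, s3}  [seen]
{s0, s2, s3} --c--> {s3}  [seen]
{s3} --a--> {s0, s3}  [seen]
{s3} --b--> {s0, s3}  [seen]
{s3} --c--> {s3}  [seen]
{s0, s2} --a--> {s0, s1, s2}  [seen]
{s0, s2} --b--> {s1, s2}  [new]
{s0, s2} --c--> {s3}  [seen]
{s0, s3} --a--> {s0, s1, s2, s3}  [seen]
{s0, s3} --b--> {s0, s1, s3}  [new]
{s0, s3} --c--> {s3}  [seen]
{s1, s2} --a--> {s3}  [seen]
{s1, s2} --b--> {s1, s2, s3}  [seen]
{s1, s2} --c--> {s0, s2, s3}  [seen]
{s0, s1, s3} --a--> {s0, s1, s2, s3}  [seen]
{s0, s1, s3} --b--> {s0, s1, s3}  [seen]
{s0, s1, s3} --c--> {s0, s2, s3}  [seen]
Reachable DFA states: {s0}, {s0, s1, s2}, {s1}, ∅, {s0, s1, s2, s3}, {s1, s2, s3}, {s0, s2, s3}, {s3}, {s0, s2}, {s0, s3}, {s1, s2}, {s0, s1, s3}.

12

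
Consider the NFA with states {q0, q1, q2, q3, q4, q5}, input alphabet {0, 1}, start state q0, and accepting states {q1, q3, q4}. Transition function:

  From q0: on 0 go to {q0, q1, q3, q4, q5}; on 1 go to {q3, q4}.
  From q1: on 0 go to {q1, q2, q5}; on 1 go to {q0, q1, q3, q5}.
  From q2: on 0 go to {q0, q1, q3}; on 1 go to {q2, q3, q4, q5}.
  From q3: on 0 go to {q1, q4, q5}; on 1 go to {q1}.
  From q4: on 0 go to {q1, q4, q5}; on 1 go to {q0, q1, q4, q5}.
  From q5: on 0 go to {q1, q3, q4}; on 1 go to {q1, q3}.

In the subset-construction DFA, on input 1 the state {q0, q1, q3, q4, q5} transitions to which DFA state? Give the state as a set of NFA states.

δ(q0,1) = {q3, q4}; δ(q1,1) = {q0, q1, q3, q5}; δ(q3,1) = {q1}; δ(q4,1) = {q0, q1, q4, q5}; δ(q5,1) = {q1, q3}.
Union: {q0, q1, q3, q4, q5}.

{q0, q1, q3, q4, q5}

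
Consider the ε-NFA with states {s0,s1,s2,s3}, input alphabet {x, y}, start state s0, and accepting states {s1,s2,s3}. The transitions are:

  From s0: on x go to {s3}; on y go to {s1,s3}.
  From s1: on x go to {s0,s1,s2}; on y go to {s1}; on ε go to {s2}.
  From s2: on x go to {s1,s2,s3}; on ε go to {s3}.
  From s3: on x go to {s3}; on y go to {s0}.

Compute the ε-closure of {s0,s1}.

{s0,s1,s2,s3}

Begin with {s0,s1}.
s1 →ε {s2}; add s2.
s2 →ε {s3}; add s3.
ε-closure = {s0,s1,s2,s3}.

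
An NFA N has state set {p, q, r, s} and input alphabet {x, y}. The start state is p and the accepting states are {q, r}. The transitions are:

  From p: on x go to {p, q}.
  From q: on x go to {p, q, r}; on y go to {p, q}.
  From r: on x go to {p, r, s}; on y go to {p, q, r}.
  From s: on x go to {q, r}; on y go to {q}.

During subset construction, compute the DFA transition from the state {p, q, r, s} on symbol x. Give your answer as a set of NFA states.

δ(p,x) = {p, q}; δ(q,x) = {p, q, r}; δ(r,x) = {p, r, s}; δ(s,x) = {q, r}.
Union: {p, q, r, s}.

{p, q, r, s}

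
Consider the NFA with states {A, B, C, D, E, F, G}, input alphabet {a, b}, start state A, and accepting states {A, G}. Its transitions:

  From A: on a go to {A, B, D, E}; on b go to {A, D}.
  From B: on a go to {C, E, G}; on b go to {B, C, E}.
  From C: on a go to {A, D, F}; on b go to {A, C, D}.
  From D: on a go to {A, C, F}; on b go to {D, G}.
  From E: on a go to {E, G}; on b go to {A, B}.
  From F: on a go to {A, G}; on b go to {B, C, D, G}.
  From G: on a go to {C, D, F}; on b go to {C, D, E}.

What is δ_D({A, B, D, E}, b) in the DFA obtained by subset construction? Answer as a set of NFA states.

δ(A,b) = {A, D}; δ(B,b) = {B, C, E}; δ(D,b) = {D, G}; δ(E,b) = {A, B}.
Union: {A, B, C, D, E, G}.

{A, B, C, D, E, G}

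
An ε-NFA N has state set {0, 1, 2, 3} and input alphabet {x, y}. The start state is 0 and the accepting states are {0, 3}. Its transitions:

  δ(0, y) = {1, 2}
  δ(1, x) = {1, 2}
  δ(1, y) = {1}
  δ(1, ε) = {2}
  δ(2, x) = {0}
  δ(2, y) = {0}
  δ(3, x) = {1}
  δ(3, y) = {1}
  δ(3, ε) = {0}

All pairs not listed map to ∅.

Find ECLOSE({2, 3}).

{0, 2, 3}

Begin with {2, 3}.
3 →ε {0}; add 0.
ε-closure = {0, 2, 3}.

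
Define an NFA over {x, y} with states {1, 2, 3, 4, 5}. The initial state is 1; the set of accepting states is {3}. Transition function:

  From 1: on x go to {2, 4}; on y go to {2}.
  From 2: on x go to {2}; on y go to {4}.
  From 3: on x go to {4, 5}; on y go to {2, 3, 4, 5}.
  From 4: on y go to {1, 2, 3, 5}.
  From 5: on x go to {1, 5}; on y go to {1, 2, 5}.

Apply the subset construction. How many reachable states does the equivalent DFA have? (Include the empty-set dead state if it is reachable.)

8

Start state of the DFA: {1}.
{1} --x--> {2, 4}  [new]
{1} --y--> {2}  [new]
{2, 4} --x--> {2}  [seen]
{2, 4} --y--> {1, 2, 3, 4, 5}  [new]
{2} --x--> {2}  [seen]
{2} --y--> {4}  [new]
{1, 2, 3, 4, 5} --x--> {1, 2, 4, 5}  [new]
{1, 2, 3, 4, 5} --y--> {1, 2, 3, 4, 5}  [seen]
{4} --x--> ∅  [new]
{4} --y--> {1, 2, 3, 5}  [new]
{1, 2, 4, 5} --x--> {1, 2, 4, 5}  [seen]
{1, 2, 4, 5} --y--> {1, 2, 3, 4, 5}  [seen]
∅ --x--> ∅  [seen]
∅ --y--> ∅  [seen]
{1, 2, 3, 5} --x--> {1, 2, 4, 5}  [seen]
{1, 2, 3, 5} --y--> {1, 2, 3, 4, 5}  [seen]
Reachable DFA states: {1}, {2, 4}, {2}, {1, 2, 3, 4, 5}, {4}, {1, 2, 4, 5}, ∅, {1, 2, 3, 5}.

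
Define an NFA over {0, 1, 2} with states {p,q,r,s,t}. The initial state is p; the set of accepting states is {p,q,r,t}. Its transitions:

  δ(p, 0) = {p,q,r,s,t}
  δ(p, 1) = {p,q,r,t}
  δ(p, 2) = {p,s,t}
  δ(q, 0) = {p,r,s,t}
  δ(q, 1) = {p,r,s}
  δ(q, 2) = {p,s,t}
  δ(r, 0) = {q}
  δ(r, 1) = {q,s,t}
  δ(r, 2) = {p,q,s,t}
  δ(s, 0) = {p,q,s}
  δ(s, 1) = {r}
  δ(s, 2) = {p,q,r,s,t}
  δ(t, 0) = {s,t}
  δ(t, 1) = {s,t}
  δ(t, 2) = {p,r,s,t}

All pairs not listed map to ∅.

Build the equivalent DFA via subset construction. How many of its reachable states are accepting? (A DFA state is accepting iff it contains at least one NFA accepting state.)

Start state of the DFA: {p}.
{p} --0--> {p,q,r,s,t}  [new]
{p} --1--> {p,q,r,t}  [new]
{p} --2--> {p,s,t}  [new]
{p,q,r,s,t} --0--> {p,q,r,s,t}  [seen]
{p,q,r,s,t} --1--> {p,q,r,s,t}  [seen]
{p,q,r,s,t} --2--> {p,q,r,s,t}  [seen]
{p,q,r,t} --0--> {p,q,r,s,t}  [seen]
{p,q,r,t} --1--> {p,q,r,s,t}  [seen]
{p,q,r,t} --2--> {p,q,r,s,t}  [seen]
{p,s,t} --0--> {p,q,r,s,t}  [seen]
{p,s,t} --1--> {p,q,r,s,t}  [seen]
{p,s,t} --2--> {p,q,r,s,t}  [seen]
Reachable DFA states: {p}, {p,q,r,s,t}, {p,q,r,t}, {p,s,t}.
Accepting DFA states (contain an NFA accepting state): {p}, {p,q,r,s,t}, {p,q,r,t}, {p,s,t}.

4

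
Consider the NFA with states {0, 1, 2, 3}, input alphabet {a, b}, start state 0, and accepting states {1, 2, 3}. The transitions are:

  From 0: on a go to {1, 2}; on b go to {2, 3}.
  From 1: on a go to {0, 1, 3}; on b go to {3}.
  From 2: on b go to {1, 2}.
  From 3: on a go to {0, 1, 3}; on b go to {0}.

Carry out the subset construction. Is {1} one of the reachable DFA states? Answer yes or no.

no

Start state of the DFA: {0}.
{0} --a--> {1, 2}  [new]
{0} --b--> {2, 3}  [new]
{1, 2} --a--> {0, 1, 3}  [new]
{1, 2} --b--> {1, 2, 3}  [new]
{2, 3} --a--> {0, 1, 3}  [seen]
{2, 3} --b--> {0, 1, 2}  [new]
{0, 1, 3} --a--> {0, 1, 2, 3}  [new]
{0, 1, 3} --b--> {0, 2, 3}  [new]
{1, 2, 3} --a--> {0, 1, 3}  [seen]
{1, 2, 3} --b--> {0, 1, 2, 3}  [seen]
{0, 1, 2} --a--> {0, 1, 2, 3}  [seen]
{0, 1, 2} --b--> {1, 2, 3}  [seen]
{0, 1, 2, 3} --a--> {0, 1, 2, 3}  [seen]
{0, 1, 2, 3} --b--> {0, 1, 2, 3}  [seen]
{0, 2, 3} --a--> {0, 1, 2, 3}  [seen]
{0, 2, 3} --b--> {0, 1, 2, 3}  [seen]
Reachable DFA states: {0}, {1, 2}, {2, 3}, {0, 1, 3}, {1, 2, 3}, {0, 1, 2}, {0, 1, 2, 3}, {0, 2, 3}.
{1} is not among them.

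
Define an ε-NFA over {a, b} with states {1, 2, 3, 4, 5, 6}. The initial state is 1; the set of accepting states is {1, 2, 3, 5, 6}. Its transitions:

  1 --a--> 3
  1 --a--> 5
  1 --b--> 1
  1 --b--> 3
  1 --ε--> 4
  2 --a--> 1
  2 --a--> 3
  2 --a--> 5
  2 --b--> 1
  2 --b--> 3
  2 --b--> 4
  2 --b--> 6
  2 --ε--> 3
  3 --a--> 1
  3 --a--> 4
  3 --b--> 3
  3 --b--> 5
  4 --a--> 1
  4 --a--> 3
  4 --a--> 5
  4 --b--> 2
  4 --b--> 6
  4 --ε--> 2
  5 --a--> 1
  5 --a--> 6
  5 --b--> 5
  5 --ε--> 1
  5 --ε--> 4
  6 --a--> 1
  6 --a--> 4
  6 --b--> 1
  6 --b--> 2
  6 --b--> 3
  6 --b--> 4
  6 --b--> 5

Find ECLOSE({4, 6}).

Begin with {4, 6}.
4 →ε {2}; add 2.
2 →ε {3}; add 3.
ε-closure = {2, 3, 4, 6}.

{2, 3, 4, 6}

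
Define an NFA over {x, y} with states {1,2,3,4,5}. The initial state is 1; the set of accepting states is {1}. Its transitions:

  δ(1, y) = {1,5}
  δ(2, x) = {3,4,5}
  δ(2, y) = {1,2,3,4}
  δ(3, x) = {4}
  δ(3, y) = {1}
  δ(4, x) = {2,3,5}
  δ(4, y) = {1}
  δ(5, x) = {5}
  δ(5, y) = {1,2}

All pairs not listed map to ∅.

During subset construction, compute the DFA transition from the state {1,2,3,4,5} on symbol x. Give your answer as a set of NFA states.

δ(1,x) = ∅; δ(2,x) = {3,4,5}; δ(3,x) = {4}; δ(4,x) = {2,3,5}; δ(5,x) = {5}.
Union: {2,3,4,5}.

{2,3,4,5}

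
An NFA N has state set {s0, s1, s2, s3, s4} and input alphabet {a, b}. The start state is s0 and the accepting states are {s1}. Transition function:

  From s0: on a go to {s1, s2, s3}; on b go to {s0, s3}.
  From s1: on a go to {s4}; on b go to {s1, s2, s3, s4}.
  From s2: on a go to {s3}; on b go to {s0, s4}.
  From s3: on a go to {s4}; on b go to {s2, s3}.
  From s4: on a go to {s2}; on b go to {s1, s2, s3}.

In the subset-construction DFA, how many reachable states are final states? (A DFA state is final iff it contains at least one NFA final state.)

3

Start state of the DFA: {s0}.
{s0} --a--> {s1, s2, s3}  [new]
{s0} --b--> {s0, s3}  [new]
{s1, s2, s3} --a--> {s3, s4}  [new]
{s1, s2, s3} --b--> {s0, s1, s2, s3, s4}  [new]
{s0, s3} --a--> {s1, s2, s3, s4}  [new]
{s0, s3} --b--> {s0, s2, s3}  [new]
{s3, s4} --a--> {s2, s4}  [new]
{s3, s4} --b--> {s1, s2, s3}  [seen]
{s0, s1, s2, s3, s4} --a--> {s1, s2, s3, s4}  [seen]
{s0, s1, s2, s3, s4} --b--> {s0, s1, s2, s3, s4}  [seen]
{s1, s2, s3, s4} --a--> {s2, s3, s4}  [new]
{s1, s2, s3, s4} --b--> {s0, s1, s2, s3, s4}  [seen]
{s0, s2, s3} --a--> {s1, s2, s3, s4}  [seen]
{s0, s2, s3} --b--> {s0, s2, s3, s4}  [new]
{s2, s4} --a--> {s2, s3}  [new]
{s2, s4} --b--> {s0, s1, s2, s3, s4}  [seen]
{s2, s3, s4} --a--> {s2, s3, s4}  [seen]
{s2, s3, s4} --b--> {s0, s1, s2, s3, s4}  [seen]
{s0, s2, s3, s4} --a--> {s1, s2, s3, s4}  [seen]
{s0, s2, s3, s4} --b--> {s0, s1, s2, s3, s4}  [seen]
{s2, s3} --a--> {s3, s4}  [seen]
{s2, s3} --b--> {s0, s2, s3, s4}  [seen]
Reachable DFA states: {s0}, {s1, s2, s3}, {s0, s3}, {s3, s4}, {s0, s1, s2, s3, s4}, {s1, s2, s3, s4}, {s0, s2, s3}, {s2, s4}, {s2, s3, s4}, {s0, s2, s3, s4}, {s2, s3}.
Accepting DFA states (contain an NFA accepting state): {s1, s2, s3}, {s0, s1, s2, s3, s4}, {s1, s2, s3, s4}.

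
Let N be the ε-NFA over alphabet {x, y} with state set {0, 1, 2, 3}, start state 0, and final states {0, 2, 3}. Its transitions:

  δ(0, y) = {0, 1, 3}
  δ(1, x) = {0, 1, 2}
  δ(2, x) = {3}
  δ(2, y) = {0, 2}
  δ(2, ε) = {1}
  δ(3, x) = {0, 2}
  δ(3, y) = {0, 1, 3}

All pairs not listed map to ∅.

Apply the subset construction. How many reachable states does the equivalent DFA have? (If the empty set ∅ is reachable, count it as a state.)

5

Start state of the DFA: {0} (ε-closure of the NFA start).
{0} --x--> ∅  [new]
{0} --y--> {0, 1, 3}  [new]
∅ --x--> ∅  [seen]
∅ --y--> ∅  [seen]
{0, 1, 3} --x--> {0, 1, 2}  [new]
{0, 1, 3} --y--> {0, 1, 3}  [seen]
{0, 1, 2} --x--> {0, 1, 2, 3}  [new]
{0, 1, 2} --y--> {0, 1, 2, 3}  [seen]
{0, 1, 2, 3} --x--> {0, 1, 2, 3}  [seen]
{0, 1, 2, 3} --y--> {0, 1, 2, 3}  [seen]
Reachable DFA states: {0}, ∅, {0, 1, 3}, {0, 1, 2}, {0, 1, 2, 3}.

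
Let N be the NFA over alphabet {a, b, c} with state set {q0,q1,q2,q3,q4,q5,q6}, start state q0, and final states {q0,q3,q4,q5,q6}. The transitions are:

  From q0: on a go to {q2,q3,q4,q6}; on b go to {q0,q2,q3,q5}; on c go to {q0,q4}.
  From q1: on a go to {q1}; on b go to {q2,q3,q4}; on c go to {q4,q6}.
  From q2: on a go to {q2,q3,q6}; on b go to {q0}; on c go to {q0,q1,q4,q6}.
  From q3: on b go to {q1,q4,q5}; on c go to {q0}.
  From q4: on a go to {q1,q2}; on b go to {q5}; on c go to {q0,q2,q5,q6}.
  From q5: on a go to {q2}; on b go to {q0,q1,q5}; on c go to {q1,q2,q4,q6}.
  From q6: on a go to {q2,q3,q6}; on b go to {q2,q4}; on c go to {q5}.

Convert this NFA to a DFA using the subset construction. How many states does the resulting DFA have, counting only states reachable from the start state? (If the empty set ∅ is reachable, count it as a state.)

13

Start state of the DFA: {q0}.
{q0} --a--> {q2,q3,q4,q6}  [new]
{q0} --b--> {q0,q2,q3,q5}  [new]
{q0} --c--> {q0,q4}  [new]
{q2,q3,q4,q6} --a--> {q1,q2,q3,q6}  [new]
{q2,q3,q4,q6} --b--> {q0,q1,q2,q4,q5}  [new]
{q2,q3,q4,q6} --c--> {q0,q1,q2,q4,q5,q6}  [new]
{q0,q2,q3,q5} --a--> {q2,q3,q4,q6}  [seen]
{q0,q2,q3,q5} --b--> {q0,q1,q2,q3,q4,q5}  [new]
{q0,q2,q3,q5} --c--> {q0,q1,q2,q4,q6}  [new]
{q0,q4} --a--> {q1,q2,q3,q4,q6}  [new]
{q0,q4} --b--> {q0,q2,q3,q5}  [seen]
{q0,q4} --c--> {q0,q2,q4,q5,q6}  [new]
{q1,q2,q3,q6} --a--> {q1,q2,q3,q6}  [seen]
{q1,q2,q3,q6} --b--> {q0,q1,q2,q3,q4,q5}  [seen]
{q1,q2,q3,q6} --c--> {q0,q1,q4,q5,q6}  [new]
{q0,q1,q2,q4,q5} --a--> {q1,q2,q3,q4,q6}  [seen]
{q0,q1,q2,q4,q5} --b--> {q0,q1,q2,q3,q4,q5}  [seen]
{q0,q1,q2,q4,q5} --c--> {q0,q1,q2,q4,q5,q6}  [seen]
{q0,q1,q2,q4,q5,q6} --a--> {q1,q2,q3,q4,q6}  [seen]
{q0,q1,q2,q4,q5,q6} --b--> {q0,q1,q2,q3,q4,q5}  [seen]
{q0,q1,q2,q4,q5,q6} --c--> {q0,q1,q2,q4,q5,q6}  [seen]
{q0,q1,q2,q3,q4,q5} --a--> {q1,q2,q3,q4,q6}  [seen]
{q0,q1,q2,q3,q4,q5} --b--> {q0,q1,q2,q3,q4,q5}  [seen]
{q0,q1,q2,q3,q4,q5} --c--> {q0,q1,q2,q4,q5,q6}  [seen]
{q0,q1,q2,q4,q6} --a--> {q1,q2,q3,q4,q6}  [seen]
{q0,q1,q2,q4,q6} --b--> {q0,q2,q3,q4,q5}  [new]
{q0,q1,q2,q4,q6} --c--> {q0,q1,q2,q4,q5,q6}  [seen]
{q1,q2,q3,q4,q6} --a--> {q1,q2,q3,q6}  [seen]
{q1,q2,q3,q4,q6} --b--> {q0,q1,q2,q3,q4,q5}  [seen]
{q1,q2,q3,q4,q6} --c--> {q0,q1,q2,q4,q5,q6}  [seen]
{q0,q2,q4,q5,q6} --a--> {q1,q2,q3,q4,q6}  [seen]
{q0,q2,q4,q5,q6} --b--> {q0,q1,q2,q3,q4,q5}  [seen]
{q0,q2,q4,q5,q6} --c--> {q0,q1,q2,q4,q5,q6}  [seen]
{q0,q1,q4,q5,q6} --a--> {q1,q2,q3,q4,q6}  [seen]
{q0,q1,q4,q5,q6} --b--> {q0,q1,q2,q3,q4,q5}  [seen]
{q0,q1,q4,q5,q6} --c--> {q0,q1,q2,q4,q5,q6}  [seen]
{q0,q2,q3,q4,q5} --a--> {q1,q2,q3,q4,q6}  [seen]
{q0,q2,q3,q4,q5} --b--> {q0,q1,q2,q3,q4,q5}  [seen]
{q0,q2,q3,q4,q5} --c--> {q0,q1,q2,q4,q5,q6}  [seen]
Reachable DFA states: {q0}, {q2,q3,q4,q6}, {q0,q2,q3,q5}, {q0,q4}, {q1,q2,q3,q6}, {q0,q1,q2,q4,q5}, {q0,q1,q2,q4,q5,q6}, {q0,q1,q2,q3,q4,q5}, {q0,q1,q2,q4,q6}, {q1,q2,q3,q4,q6}, {q0,q2,q4,q5,q6}, {q0,q1,q4,q5,q6}, {q0,q2,q3,q4,q5}.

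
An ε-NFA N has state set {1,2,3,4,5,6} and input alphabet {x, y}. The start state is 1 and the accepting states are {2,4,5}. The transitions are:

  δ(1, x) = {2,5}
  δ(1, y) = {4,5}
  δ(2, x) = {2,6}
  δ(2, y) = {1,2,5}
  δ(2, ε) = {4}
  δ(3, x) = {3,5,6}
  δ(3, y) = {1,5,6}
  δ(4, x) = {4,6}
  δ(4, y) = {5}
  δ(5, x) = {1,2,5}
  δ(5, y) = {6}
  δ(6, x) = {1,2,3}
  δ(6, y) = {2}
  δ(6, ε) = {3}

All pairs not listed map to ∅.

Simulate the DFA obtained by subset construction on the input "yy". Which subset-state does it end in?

{3,5,6}

Start: {1}.
δ(1,y) = {4,5}.
Union: {4,5}.
After y: {4,5}.
δ(4,y) = {5}; δ(5,y) = {6}.
Union: {5,6}.
ε-closure gives {3,5,6}.
After y: {3,5,6}.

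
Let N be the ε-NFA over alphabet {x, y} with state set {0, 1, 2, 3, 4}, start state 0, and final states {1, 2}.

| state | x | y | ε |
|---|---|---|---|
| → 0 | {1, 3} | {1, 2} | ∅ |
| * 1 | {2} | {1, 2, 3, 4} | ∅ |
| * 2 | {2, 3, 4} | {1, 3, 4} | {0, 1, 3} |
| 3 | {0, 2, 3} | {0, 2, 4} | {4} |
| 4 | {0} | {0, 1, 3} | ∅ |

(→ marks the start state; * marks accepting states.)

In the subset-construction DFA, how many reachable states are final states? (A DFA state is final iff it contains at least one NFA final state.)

2

Start state of the DFA: {0} (ε-closure of the NFA start).
{0} --x--> {1, 3, 4}  [new]
{0} --y--> {0, 1, 2, 3, 4}  [new]
{1, 3, 4} --x--> {0, 1, 2, 3, 4}  [seen]
{1, 3, 4} --y--> {0, 1, 2, 3, 4}  [seen]
{0, 1, 2, 3, 4} --x--> {0, 1, 2, 3, 4}  [seen]
{0, 1, 2, 3, 4} --y--> {0, 1, 2, 3, 4}  [seen]
Reachable DFA states: {0}, {1, 3, 4}, {0, 1, 2, 3, 4}.
Accepting DFA states (contain an NFA accepting state): {1, 3, 4}, {0, 1, 2, 3, 4}.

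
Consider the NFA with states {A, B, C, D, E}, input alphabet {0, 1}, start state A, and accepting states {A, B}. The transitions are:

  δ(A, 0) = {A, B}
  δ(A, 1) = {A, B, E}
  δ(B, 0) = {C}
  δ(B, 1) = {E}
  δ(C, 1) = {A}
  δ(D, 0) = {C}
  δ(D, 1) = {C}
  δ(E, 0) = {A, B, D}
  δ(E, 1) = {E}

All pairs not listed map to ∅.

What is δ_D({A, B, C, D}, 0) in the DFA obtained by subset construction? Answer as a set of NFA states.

δ(A,0) = {A, B}; δ(B,0) = {C}; δ(C,0) = ∅; δ(D,0) = {C}.
Union: {A, B, C}.

{A, B, C}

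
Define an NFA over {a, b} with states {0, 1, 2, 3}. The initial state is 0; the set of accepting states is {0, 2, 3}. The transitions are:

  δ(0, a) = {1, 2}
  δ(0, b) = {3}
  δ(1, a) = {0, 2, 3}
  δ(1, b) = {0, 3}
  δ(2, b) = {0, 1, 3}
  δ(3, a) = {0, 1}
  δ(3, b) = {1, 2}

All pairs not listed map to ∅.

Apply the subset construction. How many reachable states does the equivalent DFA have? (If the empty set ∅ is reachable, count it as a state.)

Start state of the DFA: {0}.
{0} --a--> {1, 2}  [new]
{0} --b--> {3}  [new]
{1, 2} --a--> {0, 2, 3}  [new]
{1, 2} --b--> {0, 1, 3}  [new]
{3} --a--> {0, 1}  [new]
{3} --b--> {1, 2}  [seen]
{0, 2, 3} --a--> {0, 1, 2}  [new]
{0, 2, 3} --b--> {0, 1, 2, 3}  [new]
{0, 1, 3} --a--> {0, 1, 2, 3}  [seen]
{0, 1, 3} --b--> {0, 1, 2, 3}  [seen]
{0, 1} --a--> {0, 1, 2, 3}  [seen]
{0, 1} --b--> {0, 3}  [new]
{0, 1, 2} --a--> {0, 1, 2, 3}  [seen]
{0, 1, 2} --b--> {0, 1, 3}  [seen]
{0, 1, 2, 3} --a--> {0, 1, 2, 3}  [seen]
{0, 1, 2, 3} --b--> {0, 1, 2, 3}  [seen]
{0, 3} --a--> {0, 1, 2}  [seen]
{0, 3} --b--> {1, 2, 3}  [new]
{1, 2, 3} --a--> {0, 1, 2, 3}  [seen]
{1, 2, 3} --b--> {0, 1, 2, 3}  [seen]
Reachable DFA states: {0}, {1, 2}, {3}, {0, 2, 3}, {0, 1, 3}, {0, 1}, {0, 1, 2}, {0, 1, 2, 3}, {0, 3}, {1, 2, 3}.

10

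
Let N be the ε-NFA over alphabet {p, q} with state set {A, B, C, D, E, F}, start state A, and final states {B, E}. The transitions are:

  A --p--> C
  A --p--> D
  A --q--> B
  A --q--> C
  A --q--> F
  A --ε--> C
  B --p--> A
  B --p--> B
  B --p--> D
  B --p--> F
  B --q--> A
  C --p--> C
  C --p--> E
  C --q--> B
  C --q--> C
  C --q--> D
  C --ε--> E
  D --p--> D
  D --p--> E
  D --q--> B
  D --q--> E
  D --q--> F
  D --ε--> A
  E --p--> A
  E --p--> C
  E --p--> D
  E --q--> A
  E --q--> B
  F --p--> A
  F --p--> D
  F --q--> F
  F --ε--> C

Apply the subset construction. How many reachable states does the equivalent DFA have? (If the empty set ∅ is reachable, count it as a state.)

3

Start state of the DFA: {A, C, E} (ε-closure of the NFA start).
{A, C, E} --p--> {A, C, D, E}  [new]
{A, C, E} --q--> {A, B, C, D, E, F}  [new]
{A, C, D, E} --p--> {A, C, D, E}  [seen]
{A, C, D, E} --q--> {A, B, C, D, E, F}  [seen]
{A, B, C, D, E, F} --p--> {A, B, C, D, E, F}  [seen]
{A, B, C, D, E, F} --q--> {A, B, C, D, E, F}  [seen]
Reachable DFA states: {A, C, E}, {A, C, D, E}, {A, B, C, D, E, F}.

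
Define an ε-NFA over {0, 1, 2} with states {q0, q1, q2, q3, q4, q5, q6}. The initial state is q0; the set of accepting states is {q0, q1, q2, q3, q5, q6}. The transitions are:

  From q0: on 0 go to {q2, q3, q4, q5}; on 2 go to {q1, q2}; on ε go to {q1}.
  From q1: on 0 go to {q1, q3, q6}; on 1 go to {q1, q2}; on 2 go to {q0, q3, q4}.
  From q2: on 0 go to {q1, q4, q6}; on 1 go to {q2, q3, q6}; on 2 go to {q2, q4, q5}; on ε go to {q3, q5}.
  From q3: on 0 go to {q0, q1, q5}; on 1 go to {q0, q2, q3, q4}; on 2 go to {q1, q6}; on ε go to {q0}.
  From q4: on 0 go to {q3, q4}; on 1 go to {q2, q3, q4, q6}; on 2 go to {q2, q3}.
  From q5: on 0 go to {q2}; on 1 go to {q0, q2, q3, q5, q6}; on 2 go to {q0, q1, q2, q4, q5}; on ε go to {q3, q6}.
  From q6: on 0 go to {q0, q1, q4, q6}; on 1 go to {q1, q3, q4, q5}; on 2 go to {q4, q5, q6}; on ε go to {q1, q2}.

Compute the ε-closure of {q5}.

Begin with {q5}.
q5 →ε {q3, q6}; add q3, q6.
q6 →ε {q1, q2}; add q1, q2.
q3 →ε {q0}; add q0.
ε-closure = {q0, q1, q2, q3, q5, q6}.

{q0, q1, q2, q3, q5, q6}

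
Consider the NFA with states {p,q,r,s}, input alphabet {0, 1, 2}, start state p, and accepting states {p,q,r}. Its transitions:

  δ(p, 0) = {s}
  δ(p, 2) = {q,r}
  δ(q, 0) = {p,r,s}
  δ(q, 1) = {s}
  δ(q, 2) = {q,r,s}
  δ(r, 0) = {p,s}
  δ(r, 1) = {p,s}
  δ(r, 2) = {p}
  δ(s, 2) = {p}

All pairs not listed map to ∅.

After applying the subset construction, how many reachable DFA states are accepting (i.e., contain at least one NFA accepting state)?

Start state of the DFA: {p}.
{p} --0--> {s}  [new]
{p} --1--> ∅  [new]
{p} --2--> {q,r}  [new]
{s} --0--> ∅  [seen]
{s} --1--> ∅  [seen]
{s} --2--> {p}  [seen]
∅ --0--> ∅  [seen]
∅ --1--> ∅  [seen]
∅ --2--> ∅  [seen]
{q,r} --0--> {p,r,s}  [new]
{q,r} --1--> {p,s}  [new]
{q,r} --2--> {p,q,r,s}  [new]
{p,r,s} --0--> {p,s}  [seen]
{p,r,s} --1--> {p,s}  [seen]
{p,r,s} --2--> {p,q,r}  [new]
{p,s} --0--> {s}  [seen]
{p,s} --1--> ∅  [seen]
{p,s} --2--> {p,q,r}  [seen]
{p,q,r,s} --0--> {p,r,s}  [seen]
{p,q,r,s} --1--> {p,s}  [seen]
{p,q,r,s} --2--> {p,q,r,s}  [seen]
{p,q,r} --0--> {p,r,s}  [seen]
{p,q,r} --1--> {p,s}  [seen]
{p,q,r} --2--> {p,q,r,s}  [seen]
Reachable DFA states: {p}, {s}, ∅, {q,r}, {p,r,s}, {p,s}, {p,q,r,s}, {p,q,r}.
Accepting DFA states (contain an NFA accepting state): {p}, {q,r}, {p,r,s}, {p,s}, {p,q,r,s}, {p,q,r}.

6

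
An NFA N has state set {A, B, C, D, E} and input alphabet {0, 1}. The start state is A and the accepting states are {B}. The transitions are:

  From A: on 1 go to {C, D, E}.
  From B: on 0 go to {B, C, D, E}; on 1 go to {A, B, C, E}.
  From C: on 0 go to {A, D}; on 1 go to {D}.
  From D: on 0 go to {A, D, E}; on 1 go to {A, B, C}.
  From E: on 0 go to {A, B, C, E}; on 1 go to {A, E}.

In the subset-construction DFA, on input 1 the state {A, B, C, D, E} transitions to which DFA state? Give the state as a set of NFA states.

δ(A,1) = {C, D, E}; δ(B,1) = {A, B, C, E}; δ(C,1) = {D}; δ(D,1) = {A, B, C}; δ(E,1) = {A, E}.
Union: {A, B, C, D, E}.

{A, B, C, D, E}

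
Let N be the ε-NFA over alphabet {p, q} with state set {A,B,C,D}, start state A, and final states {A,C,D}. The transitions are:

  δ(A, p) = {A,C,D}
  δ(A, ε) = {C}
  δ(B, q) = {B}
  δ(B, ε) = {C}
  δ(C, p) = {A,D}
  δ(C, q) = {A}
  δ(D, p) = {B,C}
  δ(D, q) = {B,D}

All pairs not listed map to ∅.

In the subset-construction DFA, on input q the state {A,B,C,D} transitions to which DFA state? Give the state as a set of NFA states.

δ(A,q) = ∅; δ(B,q) = {B}; δ(C,q) = {A}; δ(D,q) = {B,D}.
Union: {A,B,D}.
ε-closure gives {A,B,C,D}.

{A,B,C,D}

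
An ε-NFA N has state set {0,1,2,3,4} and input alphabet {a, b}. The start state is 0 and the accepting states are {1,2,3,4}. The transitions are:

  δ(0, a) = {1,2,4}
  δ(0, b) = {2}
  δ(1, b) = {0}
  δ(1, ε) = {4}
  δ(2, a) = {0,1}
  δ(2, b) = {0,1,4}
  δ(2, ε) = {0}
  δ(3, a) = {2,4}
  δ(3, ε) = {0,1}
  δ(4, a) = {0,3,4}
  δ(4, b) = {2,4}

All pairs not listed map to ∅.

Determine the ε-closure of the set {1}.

Begin with {1}.
1 →ε {4}; add 4.
ε-closure = {1,4}.

{1,4}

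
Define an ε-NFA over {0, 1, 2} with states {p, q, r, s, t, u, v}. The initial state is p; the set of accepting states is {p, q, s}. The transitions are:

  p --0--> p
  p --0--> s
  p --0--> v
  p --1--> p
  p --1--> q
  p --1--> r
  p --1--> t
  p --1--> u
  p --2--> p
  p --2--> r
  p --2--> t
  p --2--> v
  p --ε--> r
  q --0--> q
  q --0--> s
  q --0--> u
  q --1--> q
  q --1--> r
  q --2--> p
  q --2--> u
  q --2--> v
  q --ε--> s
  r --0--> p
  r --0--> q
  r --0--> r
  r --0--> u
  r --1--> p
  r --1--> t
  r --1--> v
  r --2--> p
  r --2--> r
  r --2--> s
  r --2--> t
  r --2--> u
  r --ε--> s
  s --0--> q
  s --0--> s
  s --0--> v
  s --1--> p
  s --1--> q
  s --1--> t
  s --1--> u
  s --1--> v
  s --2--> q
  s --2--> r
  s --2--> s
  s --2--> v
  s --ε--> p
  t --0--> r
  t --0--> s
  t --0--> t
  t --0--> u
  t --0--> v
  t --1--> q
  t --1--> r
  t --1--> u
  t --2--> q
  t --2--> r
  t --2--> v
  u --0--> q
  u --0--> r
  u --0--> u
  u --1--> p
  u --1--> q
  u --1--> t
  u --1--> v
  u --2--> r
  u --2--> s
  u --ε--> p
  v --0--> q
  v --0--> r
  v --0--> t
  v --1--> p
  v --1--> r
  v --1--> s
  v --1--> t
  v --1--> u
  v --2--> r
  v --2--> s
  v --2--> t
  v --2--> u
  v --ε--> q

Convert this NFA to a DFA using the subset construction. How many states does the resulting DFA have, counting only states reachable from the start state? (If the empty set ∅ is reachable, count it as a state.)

3

Start state of the DFA: {p, r, s} (ε-closure of the NFA start).
{p, r, s} --0--> {p, q, r, s, u, v}  [new]
{p, r, s} --1--> {p, q, r, s, t, u, v}  [new]
{p, r, s} --2--> {p, q, r, s, t, u, v}  [seen]
{p, q, r, s, u, v} --0--> {p, q, r, s, t, u, v}  [seen]
{p, q, r, s, u, v} --1--> {p, q, r, s, t, u, v}  [seen]
{p, q, r, s, u, v} --2--> {p, q, r, s, t, u, v}  [seen]
{p, q, r, s, t, u, v} --0--> {p, q, r, s, t, u, v}  [seen]
{p, q, r, s, t, u, v} --1--> {p, q, r, s, t, u, v}  [seen]
{p, q, r, s, t, u, v} --2--> {p, q, r, s, t, u, v}  [seen]
Reachable DFA states: {p, r, s}, {p, q, r, s, u, v}, {p, q, r, s, t, u, v}.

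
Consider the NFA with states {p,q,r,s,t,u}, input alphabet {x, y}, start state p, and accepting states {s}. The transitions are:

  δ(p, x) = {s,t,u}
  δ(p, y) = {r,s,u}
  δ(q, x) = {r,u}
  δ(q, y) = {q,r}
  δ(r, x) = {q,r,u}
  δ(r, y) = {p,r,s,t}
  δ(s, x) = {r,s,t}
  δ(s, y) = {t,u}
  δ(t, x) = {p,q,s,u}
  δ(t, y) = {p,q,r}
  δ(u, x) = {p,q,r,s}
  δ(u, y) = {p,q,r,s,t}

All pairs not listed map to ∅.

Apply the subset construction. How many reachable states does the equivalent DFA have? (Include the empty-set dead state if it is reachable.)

4

Start state of the DFA: {p}.
{p} --x--> {s,t,u}  [new]
{p} --y--> {r,s,u}  [new]
{s,t,u} --x--> {p,q,r,s,t,u}  [new]
{s,t,u} --y--> {p,q,r,s,t,u}  [seen]
{r,s,u} --x--> {p,q,r,s,t,u}  [seen]
{r,s,u} --y--> {p,q,r,s,t,u}  [seen]
{p,q,r,s,t,u} --x--> {p,q,r,s,t,u}  [seen]
{p,q,r,s,t,u} --y--> {p,q,r,s,t,u}  [seen]
Reachable DFA states: {p}, {s,t,u}, {r,s,u}, {p,q,r,s,t,u}.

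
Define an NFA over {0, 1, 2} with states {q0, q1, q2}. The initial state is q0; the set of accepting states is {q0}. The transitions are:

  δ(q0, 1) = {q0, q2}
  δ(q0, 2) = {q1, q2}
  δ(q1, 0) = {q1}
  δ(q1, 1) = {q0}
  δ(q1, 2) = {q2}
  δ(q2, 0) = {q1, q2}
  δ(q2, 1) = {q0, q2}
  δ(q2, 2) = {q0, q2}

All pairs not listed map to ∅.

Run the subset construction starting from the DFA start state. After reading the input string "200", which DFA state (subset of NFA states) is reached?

Start: {q0}.
δ(q0,2) = {q1, q2}.
Union: {q1, q2}.
After 2: {q1, q2}.
δ(q1,0) = {q1}; δ(q2,0) = {q1, q2}.
Union: {q1, q2}.
After 0: {q1, q2}.
δ(q1,0) = {q1}; δ(q2,0) = {q1, q2}.
Union: {q1, q2}.
After 0: {q1, q2}.

{q1, q2}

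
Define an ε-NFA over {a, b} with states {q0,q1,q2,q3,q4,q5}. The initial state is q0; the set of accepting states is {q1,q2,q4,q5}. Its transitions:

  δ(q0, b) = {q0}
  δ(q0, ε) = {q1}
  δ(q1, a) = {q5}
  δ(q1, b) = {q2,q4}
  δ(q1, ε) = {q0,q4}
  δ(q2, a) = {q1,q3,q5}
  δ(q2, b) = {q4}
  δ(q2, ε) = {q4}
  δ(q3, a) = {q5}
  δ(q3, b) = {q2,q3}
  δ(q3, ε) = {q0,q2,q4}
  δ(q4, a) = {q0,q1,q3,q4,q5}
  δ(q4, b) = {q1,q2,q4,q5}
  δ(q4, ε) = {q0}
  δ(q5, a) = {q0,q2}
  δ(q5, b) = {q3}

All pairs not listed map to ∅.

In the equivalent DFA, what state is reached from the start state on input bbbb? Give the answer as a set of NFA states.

Start: {q0,q1,q4}.
δ(q0,b) = {q0}; δ(q1,b) = {q2,q4}; δ(q4,b) = {q1,q2,q4,q5}.
Union: {q0,q1,q2,q4,q5}.
After b: {q0,q1,q2,q4,q5}.
δ(q0,b) = {q0}; δ(q1,b) = {q2,q4}; δ(q2,b) = {q4}; δ(q4,b) = {q1,q2,q4,q5}; δ(q5,b) = {q3}.
Union: {q0,q1,q2,q3,q4,q5}.
After b: {q0,q1,q2,q3,q4,q5}.
δ(q0,b) = {q0}; δ(q1,b) = {q2,q4}; δ(q2,b) = {q4}; δ(q3,b) = {q2,q3}; δ(q4,b) = {q1,q2,q4,q5}; δ(q5,b) = {q3}.
Union: {q0,q1,q2,q3,q4,q5}.
After b: {q0,q1,q2,q3,q4,q5}.
δ(q0,b) = {q0}; δ(q1,b) = {q2,q4}; δ(q2,b) = {q4}; δ(q3,b) = {q2,q3}; δ(q4,b) = {q1,q2,q4,q5}; δ(q5,b) = {q3}.
Union: {q0,q1,q2,q3,q4,q5}.
After b: {q0,q1,q2,q3,q4,q5}.

{q0,q1,q2,q3,q4,q5}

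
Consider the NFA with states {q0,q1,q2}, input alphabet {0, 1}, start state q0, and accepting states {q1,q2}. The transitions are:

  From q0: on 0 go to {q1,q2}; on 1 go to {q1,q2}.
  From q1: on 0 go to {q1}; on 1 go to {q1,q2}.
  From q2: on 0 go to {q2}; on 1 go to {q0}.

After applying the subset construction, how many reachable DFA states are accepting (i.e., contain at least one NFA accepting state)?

2

Start state of the DFA: {q0}.
{q0} --0--> {q1,q2}  [new]
{q0} --1--> {q1,q2}  [seen]
{q1,q2} --0--> {q1,q2}  [seen]
{q1,q2} --1--> {q0,q1,q2}  [new]
{q0,q1,q2} --0--> {q1,q2}  [seen]
{q0,q1,q2} --1--> {q0,q1,q2}  [seen]
Reachable DFA states: {q0}, {q1,q2}, {q0,q1,q2}.
Accepting DFA states (contain an NFA accepting state): {q1,q2}, {q0,q1,q2}.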